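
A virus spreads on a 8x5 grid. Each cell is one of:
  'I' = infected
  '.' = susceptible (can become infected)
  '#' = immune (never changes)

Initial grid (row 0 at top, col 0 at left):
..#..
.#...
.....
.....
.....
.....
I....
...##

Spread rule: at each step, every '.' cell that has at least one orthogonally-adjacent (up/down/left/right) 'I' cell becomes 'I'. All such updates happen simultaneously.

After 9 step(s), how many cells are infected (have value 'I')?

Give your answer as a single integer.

Answer: 35

Derivation:
Step 0 (initial): 1 infected
Step 1: +3 new -> 4 infected
Step 2: +4 new -> 8 infected
Step 3: +5 new -> 13 infected
Step 4: +5 new -> 18 infected
Step 5: +5 new -> 23 infected
Step 6: +4 new -> 27 infected
Step 7: +4 new -> 31 infected
Step 8: +2 new -> 33 infected
Step 9: +2 new -> 35 infected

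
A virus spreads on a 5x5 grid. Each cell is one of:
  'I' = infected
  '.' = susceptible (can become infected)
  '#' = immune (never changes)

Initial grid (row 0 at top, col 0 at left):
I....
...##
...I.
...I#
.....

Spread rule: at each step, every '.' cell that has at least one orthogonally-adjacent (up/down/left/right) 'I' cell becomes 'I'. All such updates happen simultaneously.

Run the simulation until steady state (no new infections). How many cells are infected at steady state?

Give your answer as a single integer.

Answer: 22

Derivation:
Step 0 (initial): 3 infected
Step 1: +6 new -> 9 infected
Step 2: +8 new -> 17 infected
Step 3: +3 new -> 20 infected
Step 4: +2 new -> 22 infected
Step 5: +0 new -> 22 infected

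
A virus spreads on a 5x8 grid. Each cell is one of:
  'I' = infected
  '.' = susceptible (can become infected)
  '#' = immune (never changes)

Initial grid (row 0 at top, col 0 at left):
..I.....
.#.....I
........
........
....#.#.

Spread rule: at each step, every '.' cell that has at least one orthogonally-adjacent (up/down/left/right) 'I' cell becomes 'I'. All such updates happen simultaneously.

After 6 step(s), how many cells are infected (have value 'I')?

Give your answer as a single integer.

Answer: 37

Derivation:
Step 0 (initial): 2 infected
Step 1: +6 new -> 8 infected
Step 2: +8 new -> 16 infected
Step 3: +9 new -> 25 infected
Step 4: +6 new -> 31 infected
Step 5: +5 new -> 36 infected
Step 6: +1 new -> 37 infected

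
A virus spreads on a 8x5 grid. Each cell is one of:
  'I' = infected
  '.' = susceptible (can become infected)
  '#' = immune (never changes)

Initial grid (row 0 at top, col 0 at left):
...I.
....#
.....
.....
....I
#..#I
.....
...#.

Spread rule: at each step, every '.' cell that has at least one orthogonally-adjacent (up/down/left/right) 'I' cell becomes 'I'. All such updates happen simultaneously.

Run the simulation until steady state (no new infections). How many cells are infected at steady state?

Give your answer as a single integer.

Answer: 36

Derivation:
Step 0 (initial): 3 infected
Step 1: +6 new -> 9 infected
Step 2: +8 new -> 17 infected
Step 3: +7 new -> 24 infected
Step 4: +7 new -> 31 infected
Step 5: +4 new -> 35 infected
Step 6: +1 new -> 36 infected
Step 7: +0 new -> 36 infected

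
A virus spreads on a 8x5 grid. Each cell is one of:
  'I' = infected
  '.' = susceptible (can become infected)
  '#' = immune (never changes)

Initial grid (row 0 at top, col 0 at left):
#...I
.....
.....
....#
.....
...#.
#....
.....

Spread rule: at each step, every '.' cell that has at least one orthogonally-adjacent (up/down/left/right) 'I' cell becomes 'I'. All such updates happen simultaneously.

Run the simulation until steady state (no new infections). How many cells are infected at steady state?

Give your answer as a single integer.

Step 0 (initial): 1 infected
Step 1: +2 new -> 3 infected
Step 2: +3 new -> 6 infected
Step 3: +3 new -> 9 infected
Step 4: +3 new -> 12 infected
Step 5: +4 new -> 16 infected
Step 6: +4 new -> 20 infected
Step 7: +4 new -> 24 infected
Step 8: +4 new -> 28 infected
Step 9: +5 new -> 33 infected
Step 10: +2 new -> 35 infected
Step 11: +1 new -> 36 infected
Step 12: +0 new -> 36 infected

Answer: 36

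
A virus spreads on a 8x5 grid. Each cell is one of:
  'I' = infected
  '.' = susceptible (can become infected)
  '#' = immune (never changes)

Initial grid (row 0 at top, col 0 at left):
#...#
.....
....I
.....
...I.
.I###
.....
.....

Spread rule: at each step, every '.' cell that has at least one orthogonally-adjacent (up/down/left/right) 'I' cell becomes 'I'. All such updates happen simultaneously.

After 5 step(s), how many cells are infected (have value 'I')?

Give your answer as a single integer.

Step 0 (initial): 3 infected
Step 1: +9 new -> 12 infected
Step 2: +8 new -> 20 infected
Step 3: +7 new -> 27 infected
Step 4: +5 new -> 32 infected
Step 5: +3 new -> 35 infected

Answer: 35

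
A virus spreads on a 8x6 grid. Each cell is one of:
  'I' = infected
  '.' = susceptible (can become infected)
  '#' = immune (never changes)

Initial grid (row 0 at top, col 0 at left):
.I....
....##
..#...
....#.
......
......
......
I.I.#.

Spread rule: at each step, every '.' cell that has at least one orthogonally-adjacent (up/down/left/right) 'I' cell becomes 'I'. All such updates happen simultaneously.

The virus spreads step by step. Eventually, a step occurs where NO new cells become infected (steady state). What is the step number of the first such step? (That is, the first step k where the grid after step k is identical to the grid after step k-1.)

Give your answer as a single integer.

Answer: 8

Derivation:
Step 0 (initial): 3 infected
Step 1: +7 new -> 10 infected
Step 2: +8 new -> 18 infected
Step 3: +9 new -> 27 infected
Step 4: +8 new -> 35 infected
Step 5: +5 new -> 40 infected
Step 6: +2 new -> 42 infected
Step 7: +1 new -> 43 infected
Step 8: +0 new -> 43 infected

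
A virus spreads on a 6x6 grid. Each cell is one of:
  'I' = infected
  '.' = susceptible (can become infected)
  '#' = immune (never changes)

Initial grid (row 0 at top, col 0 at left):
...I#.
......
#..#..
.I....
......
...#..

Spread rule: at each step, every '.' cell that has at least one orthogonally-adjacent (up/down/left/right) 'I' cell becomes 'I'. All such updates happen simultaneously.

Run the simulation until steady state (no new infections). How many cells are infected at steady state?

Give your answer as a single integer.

Step 0 (initial): 2 infected
Step 1: +6 new -> 8 infected
Step 2: +9 new -> 17 infected
Step 3: +8 new -> 25 infected
Step 4: +4 new -> 29 infected
Step 5: +2 new -> 31 infected
Step 6: +1 new -> 32 infected
Step 7: +0 new -> 32 infected

Answer: 32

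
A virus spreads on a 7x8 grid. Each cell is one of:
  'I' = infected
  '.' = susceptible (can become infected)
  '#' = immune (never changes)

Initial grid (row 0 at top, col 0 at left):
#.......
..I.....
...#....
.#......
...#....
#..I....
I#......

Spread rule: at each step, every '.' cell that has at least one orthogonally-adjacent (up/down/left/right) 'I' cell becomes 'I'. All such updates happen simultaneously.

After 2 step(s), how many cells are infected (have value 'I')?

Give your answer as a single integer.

Step 0 (initial): 3 infected
Step 1: +7 new -> 10 infected
Step 2: +12 new -> 22 infected

Answer: 22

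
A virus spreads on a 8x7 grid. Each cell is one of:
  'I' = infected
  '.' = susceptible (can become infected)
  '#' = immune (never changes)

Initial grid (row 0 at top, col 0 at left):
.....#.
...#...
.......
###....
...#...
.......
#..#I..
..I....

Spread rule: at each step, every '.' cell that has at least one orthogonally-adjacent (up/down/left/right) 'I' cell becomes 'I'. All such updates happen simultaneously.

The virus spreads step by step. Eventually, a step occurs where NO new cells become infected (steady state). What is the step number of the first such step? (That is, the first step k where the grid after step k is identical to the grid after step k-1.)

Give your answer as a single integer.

Answer: 11

Derivation:
Step 0 (initial): 2 infected
Step 1: +6 new -> 8 infected
Step 2: +8 new -> 16 infected
Step 3: +6 new -> 22 infected
Step 4: +6 new -> 28 infected
Step 5: +5 new -> 33 infected
Step 6: +4 new -> 37 infected
Step 7: +4 new -> 41 infected
Step 8: +4 new -> 45 infected
Step 9: +2 new -> 47 infected
Step 10: +1 new -> 48 infected
Step 11: +0 new -> 48 infected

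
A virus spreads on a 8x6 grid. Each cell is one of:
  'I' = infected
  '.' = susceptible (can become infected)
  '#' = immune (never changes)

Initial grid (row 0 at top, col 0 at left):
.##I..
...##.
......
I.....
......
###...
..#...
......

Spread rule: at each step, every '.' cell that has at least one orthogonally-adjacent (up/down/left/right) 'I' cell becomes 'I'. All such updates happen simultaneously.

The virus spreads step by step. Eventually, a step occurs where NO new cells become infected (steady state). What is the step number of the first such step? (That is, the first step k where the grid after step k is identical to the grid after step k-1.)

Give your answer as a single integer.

Answer: 12

Derivation:
Step 0 (initial): 2 infected
Step 1: +4 new -> 6 infected
Step 2: +5 new -> 11 infected
Step 3: +6 new -> 17 infected
Step 4: +5 new -> 22 infected
Step 5: +4 new -> 26 infected
Step 6: +3 new -> 29 infected
Step 7: +3 new -> 32 infected
Step 8: +3 new -> 35 infected
Step 9: +2 new -> 37 infected
Step 10: +2 new -> 39 infected
Step 11: +1 new -> 40 infected
Step 12: +0 new -> 40 infected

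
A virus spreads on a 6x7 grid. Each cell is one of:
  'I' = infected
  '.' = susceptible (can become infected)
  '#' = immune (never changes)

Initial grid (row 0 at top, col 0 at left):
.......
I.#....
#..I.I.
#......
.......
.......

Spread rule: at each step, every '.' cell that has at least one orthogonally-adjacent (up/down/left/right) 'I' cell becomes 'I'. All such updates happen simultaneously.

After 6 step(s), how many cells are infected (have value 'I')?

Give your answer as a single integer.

Answer: 39

Derivation:
Step 0 (initial): 3 infected
Step 1: +9 new -> 12 infected
Step 2: +11 new -> 23 infected
Step 3: +9 new -> 32 infected
Step 4: +4 new -> 36 infected
Step 5: +2 new -> 38 infected
Step 6: +1 new -> 39 infected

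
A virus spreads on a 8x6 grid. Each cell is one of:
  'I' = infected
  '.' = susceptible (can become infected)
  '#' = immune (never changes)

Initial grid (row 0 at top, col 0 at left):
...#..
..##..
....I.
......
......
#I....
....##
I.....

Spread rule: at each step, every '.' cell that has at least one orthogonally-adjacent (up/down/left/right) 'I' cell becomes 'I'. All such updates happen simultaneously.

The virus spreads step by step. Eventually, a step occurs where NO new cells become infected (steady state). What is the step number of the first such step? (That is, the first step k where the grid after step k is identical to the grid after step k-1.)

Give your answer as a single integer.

Answer: 7

Derivation:
Step 0 (initial): 3 infected
Step 1: +9 new -> 12 infected
Step 2: +12 new -> 24 infected
Step 3: +9 new -> 33 infected
Step 4: +4 new -> 37 infected
Step 5: +3 new -> 40 infected
Step 6: +2 new -> 42 infected
Step 7: +0 new -> 42 infected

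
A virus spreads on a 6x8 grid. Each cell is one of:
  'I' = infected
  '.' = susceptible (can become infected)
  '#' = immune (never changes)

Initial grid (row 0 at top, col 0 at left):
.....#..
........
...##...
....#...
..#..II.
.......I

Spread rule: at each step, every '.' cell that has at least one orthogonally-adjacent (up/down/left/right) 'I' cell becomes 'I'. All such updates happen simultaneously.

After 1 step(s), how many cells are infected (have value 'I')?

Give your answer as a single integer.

Step 0 (initial): 3 infected
Step 1: +6 new -> 9 infected

Answer: 9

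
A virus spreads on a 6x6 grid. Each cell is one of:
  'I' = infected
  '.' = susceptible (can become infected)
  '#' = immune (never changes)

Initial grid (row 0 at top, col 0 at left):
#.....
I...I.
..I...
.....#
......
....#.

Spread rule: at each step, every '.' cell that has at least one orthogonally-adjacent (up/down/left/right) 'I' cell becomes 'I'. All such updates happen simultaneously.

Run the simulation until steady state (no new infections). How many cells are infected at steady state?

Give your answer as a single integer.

Step 0 (initial): 3 infected
Step 1: +10 new -> 13 infected
Step 2: +10 new -> 23 infected
Step 3: +5 new -> 28 infected
Step 4: +4 new -> 32 infected
Step 5: +1 new -> 33 infected
Step 6: +0 new -> 33 infected

Answer: 33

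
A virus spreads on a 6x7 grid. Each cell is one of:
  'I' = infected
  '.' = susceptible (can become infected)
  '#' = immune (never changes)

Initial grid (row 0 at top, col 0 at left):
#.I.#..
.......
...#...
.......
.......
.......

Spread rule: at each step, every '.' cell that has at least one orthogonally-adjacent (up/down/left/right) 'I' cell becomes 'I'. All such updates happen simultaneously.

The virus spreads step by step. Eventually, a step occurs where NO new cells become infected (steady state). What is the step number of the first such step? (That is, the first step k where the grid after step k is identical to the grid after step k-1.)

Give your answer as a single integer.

Answer: 10

Derivation:
Step 0 (initial): 1 infected
Step 1: +3 new -> 4 infected
Step 2: +3 new -> 7 infected
Step 3: +4 new -> 11 infected
Step 4: +6 new -> 17 infected
Step 5: +8 new -> 25 infected
Step 6: +7 new -> 32 infected
Step 7: +4 new -> 36 infected
Step 8: +2 new -> 38 infected
Step 9: +1 new -> 39 infected
Step 10: +0 new -> 39 infected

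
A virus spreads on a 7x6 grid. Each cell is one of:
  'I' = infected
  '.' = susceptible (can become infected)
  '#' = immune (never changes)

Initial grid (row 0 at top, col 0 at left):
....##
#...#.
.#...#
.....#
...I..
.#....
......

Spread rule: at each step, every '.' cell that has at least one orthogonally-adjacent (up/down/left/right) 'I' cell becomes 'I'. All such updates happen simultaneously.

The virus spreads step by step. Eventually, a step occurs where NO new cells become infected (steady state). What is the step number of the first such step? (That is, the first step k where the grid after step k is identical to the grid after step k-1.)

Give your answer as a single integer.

Step 0 (initial): 1 infected
Step 1: +4 new -> 5 infected
Step 2: +8 new -> 13 infected
Step 3: +8 new -> 21 infected
Step 4: +6 new -> 27 infected
Step 5: +4 new -> 31 infected
Step 6: +1 new -> 32 infected
Step 7: +1 new -> 33 infected
Step 8: +0 new -> 33 infected

Answer: 8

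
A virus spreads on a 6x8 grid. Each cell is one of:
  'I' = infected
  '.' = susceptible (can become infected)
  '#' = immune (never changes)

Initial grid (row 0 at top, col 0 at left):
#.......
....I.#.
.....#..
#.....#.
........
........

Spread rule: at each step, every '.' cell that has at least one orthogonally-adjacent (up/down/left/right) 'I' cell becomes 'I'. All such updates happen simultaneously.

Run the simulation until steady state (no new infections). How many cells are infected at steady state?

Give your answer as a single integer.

Answer: 43

Derivation:
Step 0 (initial): 1 infected
Step 1: +4 new -> 5 infected
Step 2: +5 new -> 10 infected
Step 3: +7 new -> 17 infected
Step 4: +8 new -> 25 infected
Step 5: +7 new -> 32 infected
Step 6: +5 new -> 37 infected
Step 7: +5 new -> 42 infected
Step 8: +1 new -> 43 infected
Step 9: +0 new -> 43 infected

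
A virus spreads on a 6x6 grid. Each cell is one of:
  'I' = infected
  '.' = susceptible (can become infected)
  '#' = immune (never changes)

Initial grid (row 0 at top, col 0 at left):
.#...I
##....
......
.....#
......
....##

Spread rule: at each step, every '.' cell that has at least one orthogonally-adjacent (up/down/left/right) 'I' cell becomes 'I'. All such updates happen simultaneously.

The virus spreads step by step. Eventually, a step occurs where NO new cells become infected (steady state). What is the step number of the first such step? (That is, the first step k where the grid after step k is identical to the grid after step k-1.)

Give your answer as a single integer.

Answer: 11

Derivation:
Step 0 (initial): 1 infected
Step 1: +2 new -> 3 infected
Step 2: +3 new -> 6 infected
Step 3: +3 new -> 9 infected
Step 4: +3 new -> 12 infected
Step 5: +3 new -> 15 infected
Step 6: +4 new -> 19 infected
Step 7: +4 new -> 23 infected
Step 8: +3 new -> 26 infected
Step 9: +2 new -> 28 infected
Step 10: +1 new -> 29 infected
Step 11: +0 new -> 29 infected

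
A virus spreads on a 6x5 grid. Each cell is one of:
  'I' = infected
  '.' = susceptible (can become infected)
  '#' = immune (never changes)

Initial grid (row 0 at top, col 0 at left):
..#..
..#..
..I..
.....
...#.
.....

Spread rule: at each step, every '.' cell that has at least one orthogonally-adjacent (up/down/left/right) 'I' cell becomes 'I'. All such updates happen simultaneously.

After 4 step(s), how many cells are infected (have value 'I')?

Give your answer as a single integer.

Step 0 (initial): 1 infected
Step 1: +3 new -> 4 infected
Step 2: +7 new -> 11 infected
Step 3: +8 new -> 19 infected
Step 4: +6 new -> 25 infected

Answer: 25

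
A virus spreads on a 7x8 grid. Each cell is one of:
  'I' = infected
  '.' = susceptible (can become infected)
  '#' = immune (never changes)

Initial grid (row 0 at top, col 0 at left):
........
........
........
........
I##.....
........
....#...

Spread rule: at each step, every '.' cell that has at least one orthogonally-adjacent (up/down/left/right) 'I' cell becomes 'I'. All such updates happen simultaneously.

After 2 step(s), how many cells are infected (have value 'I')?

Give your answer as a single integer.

Answer: 7

Derivation:
Step 0 (initial): 1 infected
Step 1: +2 new -> 3 infected
Step 2: +4 new -> 7 infected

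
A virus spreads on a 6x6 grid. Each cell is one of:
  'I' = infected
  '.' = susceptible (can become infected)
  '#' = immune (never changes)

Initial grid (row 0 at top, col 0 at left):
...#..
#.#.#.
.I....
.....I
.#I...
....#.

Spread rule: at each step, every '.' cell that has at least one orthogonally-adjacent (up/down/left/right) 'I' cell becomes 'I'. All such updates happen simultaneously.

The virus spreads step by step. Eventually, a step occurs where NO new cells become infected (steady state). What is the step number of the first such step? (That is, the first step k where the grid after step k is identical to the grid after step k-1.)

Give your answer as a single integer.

Step 0 (initial): 3 infected
Step 1: +10 new -> 13 infected
Step 2: +10 new -> 23 infected
Step 3: +6 new -> 29 infected
Step 4: +1 new -> 30 infected
Step 5: +0 new -> 30 infected

Answer: 5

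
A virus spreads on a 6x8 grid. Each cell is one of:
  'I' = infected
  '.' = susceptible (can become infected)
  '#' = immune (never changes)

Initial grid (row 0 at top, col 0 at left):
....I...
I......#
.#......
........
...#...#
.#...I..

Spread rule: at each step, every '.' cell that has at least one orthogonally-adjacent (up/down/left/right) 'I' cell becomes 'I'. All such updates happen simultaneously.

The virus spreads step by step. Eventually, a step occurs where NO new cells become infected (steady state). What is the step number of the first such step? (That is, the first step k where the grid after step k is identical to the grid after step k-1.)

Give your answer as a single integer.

Step 0 (initial): 3 infected
Step 1: +9 new -> 12 infected
Step 2: +13 new -> 25 infected
Step 3: +10 new -> 35 infected
Step 4: +7 new -> 42 infected
Step 5: +1 new -> 43 infected
Step 6: +0 new -> 43 infected

Answer: 6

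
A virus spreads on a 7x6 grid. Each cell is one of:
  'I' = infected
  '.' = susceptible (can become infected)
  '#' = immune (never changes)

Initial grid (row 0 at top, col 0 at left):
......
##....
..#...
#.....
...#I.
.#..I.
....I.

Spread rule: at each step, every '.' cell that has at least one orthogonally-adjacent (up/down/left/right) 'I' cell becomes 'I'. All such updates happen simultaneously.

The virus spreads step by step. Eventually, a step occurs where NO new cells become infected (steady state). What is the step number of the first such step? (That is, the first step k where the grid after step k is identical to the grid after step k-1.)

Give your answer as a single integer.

Answer: 9

Derivation:
Step 0 (initial): 3 infected
Step 1: +6 new -> 9 infected
Step 2: +5 new -> 14 infected
Step 3: +6 new -> 20 infected
Step 4: +6 new -> 26 infected
Step 5: +6 new -> 32 infected
Step 6: +2 new -> 34 infected
Step 7: +1 new -> 35 infected
Step 8: +1 new -> 36 infected
Step 9: +0 new -> 36 infected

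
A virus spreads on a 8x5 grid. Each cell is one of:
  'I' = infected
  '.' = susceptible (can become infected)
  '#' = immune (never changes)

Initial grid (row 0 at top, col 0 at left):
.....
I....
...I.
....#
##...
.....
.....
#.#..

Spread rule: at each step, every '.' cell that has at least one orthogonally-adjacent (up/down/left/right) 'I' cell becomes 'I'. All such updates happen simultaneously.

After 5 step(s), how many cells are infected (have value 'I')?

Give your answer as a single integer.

Step 0 (initial): 2 infected
Step 1: +7 new -> 9 infected
Step 2: +8 new -> 17 infected
Step 3: +6 new -> 23 infected
Step 4: +3 new -> 26 infected
Step 5: +4 new -> 30 infected

Answer: 30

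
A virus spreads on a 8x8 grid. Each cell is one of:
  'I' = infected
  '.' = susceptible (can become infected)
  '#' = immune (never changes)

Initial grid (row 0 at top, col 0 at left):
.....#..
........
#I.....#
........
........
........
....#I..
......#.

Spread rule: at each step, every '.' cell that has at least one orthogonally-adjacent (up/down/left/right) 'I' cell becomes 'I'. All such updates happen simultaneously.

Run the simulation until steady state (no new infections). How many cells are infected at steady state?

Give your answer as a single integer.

Step 0 (initial): 2 infected
Step 1: +6 new -> 8 infected
Step 2: +12 new -> 20 infected
Step 3: +15 new -> 35 infected
Step 4: +12 new -> 47 infected
Step 5: +7 new -> 54 infected
Step 6: +2 new -> 56 infected
Step 7: +2 new -> 58 infected
Step 8: +1 new -> 59 infected
Step 9: +0 new -> 59 infected

Answer: 59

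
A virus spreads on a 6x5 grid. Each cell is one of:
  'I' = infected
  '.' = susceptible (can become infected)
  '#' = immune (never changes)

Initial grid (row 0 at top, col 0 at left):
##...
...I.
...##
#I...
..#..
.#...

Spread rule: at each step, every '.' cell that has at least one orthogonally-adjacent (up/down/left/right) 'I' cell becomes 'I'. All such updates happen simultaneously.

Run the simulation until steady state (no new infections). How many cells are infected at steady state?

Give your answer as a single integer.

Answer: 23

Derivation:
Step 0 (initial): 2 infected
Step 1: +6 new -> 8 infected
Step 2: +7 new -> 15 infected
Step 3: +4 new -> 19 infected
Step 4: +2 new -> 21 infected
Step 5: +2 new -> 23 infected
Step 6: +0 new -> 23 infected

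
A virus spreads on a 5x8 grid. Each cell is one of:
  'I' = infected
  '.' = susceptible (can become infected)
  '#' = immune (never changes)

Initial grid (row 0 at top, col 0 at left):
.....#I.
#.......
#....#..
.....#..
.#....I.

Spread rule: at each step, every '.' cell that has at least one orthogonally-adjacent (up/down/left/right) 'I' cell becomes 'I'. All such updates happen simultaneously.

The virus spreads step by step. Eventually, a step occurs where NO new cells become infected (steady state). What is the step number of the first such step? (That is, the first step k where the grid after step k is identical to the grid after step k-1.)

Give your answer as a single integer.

Answer: 9

Derivation:
Step 0 (initial): 2 infected
Step 1: +5 new -> 7 infected
Step 2: +5 new -> 12 infected
Step 3: +4 new -> 16 infected
Step 4: +5 new -> 21 infected
Step 5: +4 new -> 25 infected
Step 6: +4 new -> 29 infected
Step 7: +3 new -> 32 infected
Step 8: +2 new -> 34 infected
Step 9: +0 new -> 34 infected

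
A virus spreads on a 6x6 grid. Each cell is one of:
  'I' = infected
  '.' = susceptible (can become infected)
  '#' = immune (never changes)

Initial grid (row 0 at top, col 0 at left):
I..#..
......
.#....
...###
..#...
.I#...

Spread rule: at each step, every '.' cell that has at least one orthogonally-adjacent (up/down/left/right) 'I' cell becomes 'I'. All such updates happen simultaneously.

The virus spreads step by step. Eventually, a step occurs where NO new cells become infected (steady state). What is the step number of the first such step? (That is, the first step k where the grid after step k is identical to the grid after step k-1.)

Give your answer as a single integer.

Step 0 (initial): 2 infected
Step 1: +4 new -> 6 infected
Step 2: +5 new -> 11 infected
Step 3: +3 new -> 14 infected
Step 4: +2 new -> 16 infected
Step 5: +2 new -> 18 infected
Step 6: +3 new -> 21 infected
Step 7: +2 new -> 23 infected
Step 8: +0 new -> 23 infected

Answer: 8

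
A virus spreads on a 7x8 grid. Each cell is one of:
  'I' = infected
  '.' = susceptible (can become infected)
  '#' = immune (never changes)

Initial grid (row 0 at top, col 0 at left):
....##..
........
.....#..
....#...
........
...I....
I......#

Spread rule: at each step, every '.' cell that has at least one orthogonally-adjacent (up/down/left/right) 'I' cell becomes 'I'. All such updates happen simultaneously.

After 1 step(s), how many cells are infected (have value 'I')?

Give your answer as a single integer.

Step 0 (initial): 2 infected
Step 1: +6 new -> 8 infected

Answer: 8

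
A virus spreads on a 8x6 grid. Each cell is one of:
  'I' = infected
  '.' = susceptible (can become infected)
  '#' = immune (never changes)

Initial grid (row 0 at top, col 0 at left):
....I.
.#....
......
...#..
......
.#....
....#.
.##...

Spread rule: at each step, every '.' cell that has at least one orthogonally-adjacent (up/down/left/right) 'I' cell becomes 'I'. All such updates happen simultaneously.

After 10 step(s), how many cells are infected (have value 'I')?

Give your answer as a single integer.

Step 0 (initial): 1 infected
Step 1: +3 new -> 4 infected
Step 2: +4 new -> 8 infected
Step 3: +5 new -> 13 infected
Step 4: +4 new -> 17 infected
Step 5: +6 new -> 23 infected
Step 6: +5 new -> 28 infected
Step 7: +5 new -> 33 infected
Step 8: +4 new -> 37 infected
Step 9: +3 new -> 40 infected
Step 10: +1 new -> 41 infected

Answer: 41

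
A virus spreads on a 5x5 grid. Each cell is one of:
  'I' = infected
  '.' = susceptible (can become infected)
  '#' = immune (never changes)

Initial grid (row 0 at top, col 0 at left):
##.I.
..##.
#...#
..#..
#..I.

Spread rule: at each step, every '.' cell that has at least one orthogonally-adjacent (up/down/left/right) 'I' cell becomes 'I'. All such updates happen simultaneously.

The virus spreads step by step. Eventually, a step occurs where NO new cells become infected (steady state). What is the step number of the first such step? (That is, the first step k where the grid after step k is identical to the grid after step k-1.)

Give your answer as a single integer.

Step 0 (initial): 2 infected
Step 1: +5 new -> 7 infected
Step 2: +4 new -> 11 infected
Step 3: +2 new -> 13 infected
Step 4: +2 new -> 15 infected
Step 5: +1 new -> 16 infected
Step 6: +1 new -> 17 infected
Step 7: +0 new -> 17 infected

Answer: 7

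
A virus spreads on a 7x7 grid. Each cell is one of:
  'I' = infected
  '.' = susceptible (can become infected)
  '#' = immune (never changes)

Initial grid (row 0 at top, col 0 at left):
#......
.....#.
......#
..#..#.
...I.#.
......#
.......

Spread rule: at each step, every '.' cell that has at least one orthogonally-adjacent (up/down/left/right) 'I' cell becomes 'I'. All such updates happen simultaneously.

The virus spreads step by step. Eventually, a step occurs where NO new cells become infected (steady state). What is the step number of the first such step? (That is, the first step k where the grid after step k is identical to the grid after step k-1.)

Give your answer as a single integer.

Answer: 9

Derivation:
Step 0 (initial): 1 infected
Step 1: +4 new -> 5 infected
Step 2: +6 new -> 11 infected
Step 3: +9 new -> 20 infected
Step 4: +9 new -> 29 infected
Step 5: +6 new -> 35 infected
Step 6: +3 new -> 38 infected
Step 7: +1 new -> 39 infected
Step 8: +1 new -> 40 infected
Step 9: +0 new -> 40 infected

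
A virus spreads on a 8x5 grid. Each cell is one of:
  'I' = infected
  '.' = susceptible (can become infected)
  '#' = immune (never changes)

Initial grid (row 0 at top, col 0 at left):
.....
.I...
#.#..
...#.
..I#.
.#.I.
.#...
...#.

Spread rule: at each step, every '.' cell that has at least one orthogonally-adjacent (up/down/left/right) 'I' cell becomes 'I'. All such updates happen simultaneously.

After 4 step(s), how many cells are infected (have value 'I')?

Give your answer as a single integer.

Step 0 (initial): 3 infected
Step 1: +9 new -> 12 infected
Step 2: +8 new -> 20 infected
Step 3: +8 new -> 28 infected
Step 4: +4 new -> 32 infected

Answer: 32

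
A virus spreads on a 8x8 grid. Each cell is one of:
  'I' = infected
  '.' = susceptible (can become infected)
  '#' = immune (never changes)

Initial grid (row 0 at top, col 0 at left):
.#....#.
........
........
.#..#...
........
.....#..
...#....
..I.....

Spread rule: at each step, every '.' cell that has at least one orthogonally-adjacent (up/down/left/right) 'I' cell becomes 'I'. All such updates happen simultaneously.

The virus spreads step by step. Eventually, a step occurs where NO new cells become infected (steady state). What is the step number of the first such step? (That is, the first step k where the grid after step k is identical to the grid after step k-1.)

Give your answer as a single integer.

Step 0 (initial): 1 infected
Step 1: +3 new -> 4 infected
Step 2: +4 new -> 8 infected
Step 3: +6 new -> 14 infected
Step 4: +7 new -> 21 infected
Step 5: +6 new -> 27 infected
Step 6: +7 new -> 34 infected
Step 7: +8 new -> 42 infected
Step 8: +6 new -> 48 infected
Step 9: +5 new -> 53 infected
Step 10: +3 new -> 56 infected
Step 11: +1 new -> 57 infected
Step 12: +1 new -> 58 infected
Step 13: +0 new -> 58 infected

Answer: 13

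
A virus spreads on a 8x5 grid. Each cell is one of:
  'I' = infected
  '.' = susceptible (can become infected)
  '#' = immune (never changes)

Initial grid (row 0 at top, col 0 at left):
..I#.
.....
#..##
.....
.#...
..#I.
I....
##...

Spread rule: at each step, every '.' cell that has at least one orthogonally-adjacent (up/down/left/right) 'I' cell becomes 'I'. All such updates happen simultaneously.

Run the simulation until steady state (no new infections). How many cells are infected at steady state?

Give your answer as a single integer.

Answer: 32

Derivation:
Step 0 (initial): 3 infected
Step 1: +7 new -> 10 infected
Step 2: +12 new -> 22 infected
Step 3: +8 new -> 30 infected
Step 4: +2 new -> 32 infected
Step 5: +0 new -> 32 infected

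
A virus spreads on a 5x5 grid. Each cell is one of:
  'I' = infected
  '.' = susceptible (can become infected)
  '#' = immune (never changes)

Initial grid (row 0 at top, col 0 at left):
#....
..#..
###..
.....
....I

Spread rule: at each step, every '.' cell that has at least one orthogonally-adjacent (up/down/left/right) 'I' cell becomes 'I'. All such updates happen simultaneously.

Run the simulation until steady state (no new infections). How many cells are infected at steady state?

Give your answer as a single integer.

Answer: 20

Derivation:
Step 0 (initial): 1 infected
Step 1: +2 new -> 3 infected
Step 2: +3 new -> 6 infected
Step 3: +4 new -> 10 infected
Step 4: +4 new -> 14 infected
Step 5: +2 new -> 16 infected
Step 6: +1 new -> 17 infected
Step 7: +1 new -> 18 infected
Step 8: +1 new -> 19 infected
Step 9: +1 new -> 20 infected
Step 10: +0 new -> 20 infected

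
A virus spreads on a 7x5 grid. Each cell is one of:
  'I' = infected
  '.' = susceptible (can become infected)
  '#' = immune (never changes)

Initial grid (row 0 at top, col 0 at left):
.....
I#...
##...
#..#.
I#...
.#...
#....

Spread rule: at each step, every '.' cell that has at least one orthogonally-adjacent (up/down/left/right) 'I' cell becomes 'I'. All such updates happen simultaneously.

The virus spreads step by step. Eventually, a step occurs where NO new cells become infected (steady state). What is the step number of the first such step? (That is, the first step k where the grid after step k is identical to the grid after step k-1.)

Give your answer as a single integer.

Answer: 12

Derivation:
Step 0 (initial): 2 infected
Step 1: +2 new -> 4 infected
Step 2: +1 new -> 5 infected
Step 3: +1 new -> 6 infected
Step 4: +2 new -> 8 infected
Step 5: +3 new -> 11 infected
Step 6: +3 new -> 14 infected
Step 7: +3 new -> 17 infected
Step 8: +3 new -> 20 infected
Step 9: +3 new -> 23 infected
Step 10: +3 new -> 26 infected
Step 11: +1 new -> 27 infected
Step 12: +0 new -> 27 infected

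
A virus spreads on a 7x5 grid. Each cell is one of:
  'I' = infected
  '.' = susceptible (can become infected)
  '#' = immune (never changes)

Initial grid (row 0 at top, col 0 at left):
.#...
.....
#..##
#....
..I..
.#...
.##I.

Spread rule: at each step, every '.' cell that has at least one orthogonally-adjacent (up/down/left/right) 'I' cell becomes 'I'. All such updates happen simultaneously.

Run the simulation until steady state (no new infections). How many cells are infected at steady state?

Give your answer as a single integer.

Step 0 (initial): 2 infected
Step 1: +6 new -> 8 infected
Step 2: +6 new -> 14 infected
Step 3: +4 new -> 18 infected
Step 4: +4 new -> 22 infected
Step 5: +3 new -> 25 infected
Step 6: +2 new -> 27 infected
Step 7: +0 new -> 27 infected

Answer: 27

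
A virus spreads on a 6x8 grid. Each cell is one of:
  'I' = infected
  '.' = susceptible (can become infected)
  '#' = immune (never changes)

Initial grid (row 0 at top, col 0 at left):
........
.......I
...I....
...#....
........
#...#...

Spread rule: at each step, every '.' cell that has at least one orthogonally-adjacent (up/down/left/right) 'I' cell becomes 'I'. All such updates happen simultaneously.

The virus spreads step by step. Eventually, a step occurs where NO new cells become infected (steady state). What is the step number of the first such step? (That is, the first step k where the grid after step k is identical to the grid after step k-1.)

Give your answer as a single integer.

Step 0 (initial): 2 infected
Step 1: +6 new -> 8 infected
Step 2: +11 new -> 19 infected
Step 3: +11 new -> 30 infected
Step 4: +9 new -> 39 infected
Step 5: +6 new -> 45 infected
Step 6: +0 new -> 45 infected

Answer: 6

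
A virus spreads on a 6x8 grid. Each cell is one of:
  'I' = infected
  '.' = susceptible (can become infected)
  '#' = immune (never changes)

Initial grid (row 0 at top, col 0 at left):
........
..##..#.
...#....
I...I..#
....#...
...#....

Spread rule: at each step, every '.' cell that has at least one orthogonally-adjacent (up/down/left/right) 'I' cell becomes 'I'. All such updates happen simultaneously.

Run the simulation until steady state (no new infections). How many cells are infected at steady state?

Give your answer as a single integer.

Step 0 (initial): 2 infected
Step 1: +6 new -> 8 infected
Step 2: +10 new -> 18 infected
Step 3: +10 new -> 28 infected
Step 4: +8 new -> 36 infected
Step 5: +4 new -> 40 infected
Step 6: +1 new -> 41 infected
Step 7: +0 new -> 41 infected

Answer: 41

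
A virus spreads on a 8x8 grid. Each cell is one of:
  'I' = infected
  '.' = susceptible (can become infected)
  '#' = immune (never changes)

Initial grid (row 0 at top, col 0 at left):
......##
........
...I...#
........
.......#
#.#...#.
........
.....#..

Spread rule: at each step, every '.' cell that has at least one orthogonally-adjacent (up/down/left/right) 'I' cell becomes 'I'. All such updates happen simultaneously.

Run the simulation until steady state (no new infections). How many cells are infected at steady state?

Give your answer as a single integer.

Step 0 (initial): 1 infected
Step 1: +4 new -> 5 infected
Step 2: +8 new -> 13 infected
Step 3: +11 new -> 24 infected
Step 4: +10 new -> 34 infected
Step 5: +10 new -> 44 infected
Step 6: +4 new -> 48 infected
Step 7: +3 new -> 51 infected
Step 8: +3 new -> 54 infected
Step 9: +2 new -> 56 infected
Step 10: +0 new -> 56 infected

Answer: 56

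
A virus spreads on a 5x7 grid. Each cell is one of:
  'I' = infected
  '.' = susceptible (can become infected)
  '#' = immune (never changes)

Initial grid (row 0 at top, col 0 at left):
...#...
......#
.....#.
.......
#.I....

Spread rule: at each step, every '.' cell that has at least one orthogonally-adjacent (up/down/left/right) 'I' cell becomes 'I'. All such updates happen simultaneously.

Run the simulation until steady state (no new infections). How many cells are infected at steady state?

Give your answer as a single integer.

Step 0 (initial): 1 infected
Step 1: +3 new -> 4 infected
Step 2: +4 new -> 8 infected
Step 3: +6 new -> 14 infected
Step 4: +7 new -> 21 infected
Step 5: +4 new -> 25 infected
Step 6: +4 new -> 29 infected
Step 7: +1 new -> 30 infected
Step 8: +1 new -> 31 infected
Step 9: +0 new -> 31 infected

Answer: 31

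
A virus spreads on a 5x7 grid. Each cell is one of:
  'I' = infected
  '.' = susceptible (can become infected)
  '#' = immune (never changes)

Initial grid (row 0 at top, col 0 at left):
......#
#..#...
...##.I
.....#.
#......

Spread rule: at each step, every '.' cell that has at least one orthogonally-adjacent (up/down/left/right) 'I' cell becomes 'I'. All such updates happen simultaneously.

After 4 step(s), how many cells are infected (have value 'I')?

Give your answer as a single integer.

Step 0 (initial): 1 infected
Step 1: +3 new -> 4 infected
Step 2: +2 new -> 6 infected
Step 3: +3 new -> 9 infected
Step 4: +2 new -> 11 infected

Answer: 11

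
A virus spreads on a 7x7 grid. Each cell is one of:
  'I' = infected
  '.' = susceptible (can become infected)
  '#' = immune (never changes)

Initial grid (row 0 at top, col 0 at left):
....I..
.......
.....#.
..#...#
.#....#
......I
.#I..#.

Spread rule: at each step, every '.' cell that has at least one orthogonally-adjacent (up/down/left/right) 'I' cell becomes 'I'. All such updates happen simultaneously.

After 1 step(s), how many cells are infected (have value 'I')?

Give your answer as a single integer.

Step 0 (initial): 3 infected
Step 1: +7 new -> 10 infected

Answer: 10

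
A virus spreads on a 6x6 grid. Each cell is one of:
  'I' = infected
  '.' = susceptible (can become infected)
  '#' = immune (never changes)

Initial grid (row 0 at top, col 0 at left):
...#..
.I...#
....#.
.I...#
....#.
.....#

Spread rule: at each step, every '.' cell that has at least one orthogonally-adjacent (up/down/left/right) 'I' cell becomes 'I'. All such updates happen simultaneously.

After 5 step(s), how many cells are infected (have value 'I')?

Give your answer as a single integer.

Answer: 28

Derivation:
Step 0 (initial): 2 infected
Step 1: +7 new -> 9 infected
Step 2: +9 new -> 18 infected
Step 3: +6 new -> 24 infected
Step 4: +2 new -> 26 infected
Step 5: +2 new -> 28 infected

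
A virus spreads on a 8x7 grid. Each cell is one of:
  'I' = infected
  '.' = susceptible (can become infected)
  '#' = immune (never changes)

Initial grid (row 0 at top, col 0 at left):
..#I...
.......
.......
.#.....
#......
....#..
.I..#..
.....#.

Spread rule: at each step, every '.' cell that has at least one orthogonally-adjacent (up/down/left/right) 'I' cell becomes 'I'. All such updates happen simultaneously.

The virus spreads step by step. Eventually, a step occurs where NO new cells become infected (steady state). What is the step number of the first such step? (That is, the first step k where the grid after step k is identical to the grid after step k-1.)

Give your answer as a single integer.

Step 0 (initial): 2 infected
Step 1: +6 new -> 8 infected
Step 2: +10 new -> 18 infected
Step 3: +9 new -> 27 infected
Step 4: +9 new -> 36 infected
Step 5: +5 new -> 41 infected
Step 6: +3 new -> 44 infected
Step 7: +2 new -> 46 infected
Step 8: +2 new -> 48 infected
Step 9: +1 new -> 49 infected
Step 10: +1 new -> 50 infected
Step 11: +0 new -> 50 infected

Answer: 11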